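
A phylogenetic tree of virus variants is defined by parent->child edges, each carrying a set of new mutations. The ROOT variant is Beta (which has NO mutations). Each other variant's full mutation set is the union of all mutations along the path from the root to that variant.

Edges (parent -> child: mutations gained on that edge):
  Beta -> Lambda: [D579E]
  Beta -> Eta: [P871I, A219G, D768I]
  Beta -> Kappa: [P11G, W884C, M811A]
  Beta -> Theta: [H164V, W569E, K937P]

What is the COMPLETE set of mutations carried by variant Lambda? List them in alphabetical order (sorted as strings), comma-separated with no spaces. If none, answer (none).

Answer: D579E

Derivation:
At Beta: gained [] -> total []
At Lambda: gained ['D579E'] -> total ['D579E']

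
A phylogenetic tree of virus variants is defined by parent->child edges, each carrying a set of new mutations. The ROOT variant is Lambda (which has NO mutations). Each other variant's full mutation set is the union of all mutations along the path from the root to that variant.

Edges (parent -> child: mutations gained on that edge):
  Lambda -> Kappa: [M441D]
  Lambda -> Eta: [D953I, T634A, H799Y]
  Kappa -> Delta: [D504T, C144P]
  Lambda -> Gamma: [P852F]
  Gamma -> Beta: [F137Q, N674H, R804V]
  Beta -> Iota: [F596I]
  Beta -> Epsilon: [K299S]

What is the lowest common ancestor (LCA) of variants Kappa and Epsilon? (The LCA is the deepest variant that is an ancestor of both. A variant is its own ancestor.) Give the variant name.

Path from root to Kappa: Lambda -> Kappa
  ancestors of Kappa: {Lambda, Kappa}
Path from root to Epsilon: Lambda -> Gamma -> Beta -> Epsilon
  ancestors of Epsilon: {Lambda, Gamma, Beta, Epsilon}
Common ancestors: {Lambda}
Walk up from Epsilon: Epsilon (not in ancestors of Kappa), Beta (not in ancestors of Kappa), Gamma (not in ancestors of Kappa), Lambda (in ancestors of Kappa)
Deepest common ancestor (LCA) = Lambda

Answer: Lambda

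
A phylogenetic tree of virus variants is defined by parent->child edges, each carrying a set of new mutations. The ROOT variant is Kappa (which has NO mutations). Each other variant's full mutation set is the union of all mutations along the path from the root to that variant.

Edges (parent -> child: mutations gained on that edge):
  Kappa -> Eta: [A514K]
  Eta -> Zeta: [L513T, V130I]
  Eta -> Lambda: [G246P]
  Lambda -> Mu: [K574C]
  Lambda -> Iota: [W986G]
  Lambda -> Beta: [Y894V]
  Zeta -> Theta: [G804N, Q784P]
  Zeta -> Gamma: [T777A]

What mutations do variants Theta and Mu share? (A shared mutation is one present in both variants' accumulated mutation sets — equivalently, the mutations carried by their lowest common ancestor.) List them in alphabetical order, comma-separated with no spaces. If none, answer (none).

Accumulating mutations along path to Theta:
  At Kappa: gained [] -> total []
  At Eta: gained ['A514K'] -> total ['A514K']
  At Zeta: gained ['L513T', 'V130I'] -> total ['A514K', 'L513T', 'V130I']
  At Theta: gained ['G804N', 'Q784P'] -> total ['A514K', 'G804N', 'L513T', 'Q784P', 'V130I']
Mutations(Theta) = ['A514K', 'G804N', 'L513T', 'Q784P', 'V130I']
Accumulating mutations along path to Mu:
  At Kappa: gained [] -> total []
  At Eta: gained ['A514K'] -> total ['A514K']
  At Lambda: gained ['G246P'] -> total ['A514K', 'G246P']
  At Mu: gained ['K574C'] -> total ['A514K', 'G246P', 'K574C']
Mutations(Mu) = ['A514K', 'G246P', 'K574C']
Intersection: ['A514K', 'G804N', 'L513T', 'Q784P', 'V130I'] ∩ ['A514K', 'G246P', 'K574C'] = ['A514K']

Answer: A514K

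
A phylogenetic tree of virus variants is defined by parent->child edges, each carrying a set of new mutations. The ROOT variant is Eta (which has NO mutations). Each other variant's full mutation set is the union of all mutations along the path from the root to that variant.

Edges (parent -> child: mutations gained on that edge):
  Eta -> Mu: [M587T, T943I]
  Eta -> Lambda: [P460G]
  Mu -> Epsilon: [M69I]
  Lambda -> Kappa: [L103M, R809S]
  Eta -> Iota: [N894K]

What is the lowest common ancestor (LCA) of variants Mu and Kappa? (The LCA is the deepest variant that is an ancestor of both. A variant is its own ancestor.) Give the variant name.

Answer: Eta

Derivation:
Path from root to Mu: Eta -> Mu
  ancestors of Mu: {Eta, Mu}
Path from root to Kappa: Eta -> Lambda -> Kappa
  ancestors of Kappa: {Eta, Lambda, Kappa}
Common ancestors: {Eta}
Walk up from Kappa: Kappa (not in ancestors of Mu), Lambda (not in ancestors of Mu), Eta (in ancestors of Mu)
Deepest common ancestor (LCA) = Eta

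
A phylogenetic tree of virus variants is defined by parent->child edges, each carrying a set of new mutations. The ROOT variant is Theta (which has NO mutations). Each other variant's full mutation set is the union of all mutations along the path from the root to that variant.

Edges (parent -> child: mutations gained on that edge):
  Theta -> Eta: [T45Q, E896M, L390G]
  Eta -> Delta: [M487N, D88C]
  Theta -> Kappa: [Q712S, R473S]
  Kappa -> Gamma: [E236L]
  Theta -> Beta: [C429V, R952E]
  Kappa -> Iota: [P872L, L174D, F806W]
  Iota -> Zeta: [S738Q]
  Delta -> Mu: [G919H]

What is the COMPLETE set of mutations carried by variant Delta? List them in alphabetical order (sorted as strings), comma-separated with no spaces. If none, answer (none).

At Theta: gained [] -> total []
At Eta: gained ['T45Q', 'E896M', 'L390G'] -> total ['E896M', 'L390G', 'T45Q']
At Delta: gained ['M487N', 'D88C'] -> total ['D88C', 'E896M', 'L390G', 'M487N', 'T45Q']

Answer: D88C,E896M,L390G,M487N,T45Q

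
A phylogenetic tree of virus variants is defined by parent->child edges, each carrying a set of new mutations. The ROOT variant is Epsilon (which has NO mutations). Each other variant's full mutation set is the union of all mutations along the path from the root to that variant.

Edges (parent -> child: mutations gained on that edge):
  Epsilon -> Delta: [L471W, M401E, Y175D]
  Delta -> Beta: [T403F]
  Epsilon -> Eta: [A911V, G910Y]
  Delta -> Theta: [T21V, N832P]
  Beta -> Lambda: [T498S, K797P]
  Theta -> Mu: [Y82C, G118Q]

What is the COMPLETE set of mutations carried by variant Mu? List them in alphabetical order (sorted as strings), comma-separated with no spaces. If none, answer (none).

At Epsilon: gained [] -> total []
At Delta: gained ['L471W', 'M401E', 'Y175D'] -> total ['L471W', 'M401E', 'Y175D']
At Theta: gained ['T21V', 'N832P'] -> total ['L471W', 'M401E', 'N832P', 'T21V', 'Y175D']
At Mu: gained ['Y82C', 'G118Q'] -> total ['G118Q', 'L471W', 'M401E', 'N832P', 'T21V', 'Y175D', 'Y82C']

Answer: G118Q,L471W,M401E,N832P,T21V,Y175D,Y82C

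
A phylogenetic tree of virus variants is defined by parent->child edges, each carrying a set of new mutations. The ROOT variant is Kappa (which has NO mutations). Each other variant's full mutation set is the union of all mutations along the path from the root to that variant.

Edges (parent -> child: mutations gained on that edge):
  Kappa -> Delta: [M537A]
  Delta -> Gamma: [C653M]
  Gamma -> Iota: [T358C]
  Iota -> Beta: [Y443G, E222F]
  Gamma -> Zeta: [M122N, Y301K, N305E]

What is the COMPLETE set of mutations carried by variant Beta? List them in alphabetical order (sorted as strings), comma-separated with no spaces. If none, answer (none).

At Kappa: gained [] -> total []
At Delta: gained ['M537A'] -> total ['M537A']
At Gamma: gained ['C653M'] -> total ['C653M', 'M537A']
At Iota: gained ['T358C'] -> total ['C653M', 'M537A', 'T358C']
At Beta: gained ['Y443G', 'E222F'] -> total ['C653M', 'E222F', 'M537A', 'T358C', 'Y443G']

Answer: C653M,E222F,M537A,T358C,Y443G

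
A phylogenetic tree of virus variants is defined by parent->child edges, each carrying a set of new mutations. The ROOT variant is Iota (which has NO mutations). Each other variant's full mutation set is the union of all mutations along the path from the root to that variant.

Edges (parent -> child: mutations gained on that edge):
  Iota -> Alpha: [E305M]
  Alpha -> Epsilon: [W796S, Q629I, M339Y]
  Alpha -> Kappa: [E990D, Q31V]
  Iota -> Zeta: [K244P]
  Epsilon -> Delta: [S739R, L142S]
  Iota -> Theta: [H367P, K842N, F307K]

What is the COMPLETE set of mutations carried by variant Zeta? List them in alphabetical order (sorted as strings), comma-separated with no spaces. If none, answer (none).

Answer: K244P

Derivation:
At Iota: gained [] -> total []
At Zeta: gained ['K244P'] -> total ['K244P']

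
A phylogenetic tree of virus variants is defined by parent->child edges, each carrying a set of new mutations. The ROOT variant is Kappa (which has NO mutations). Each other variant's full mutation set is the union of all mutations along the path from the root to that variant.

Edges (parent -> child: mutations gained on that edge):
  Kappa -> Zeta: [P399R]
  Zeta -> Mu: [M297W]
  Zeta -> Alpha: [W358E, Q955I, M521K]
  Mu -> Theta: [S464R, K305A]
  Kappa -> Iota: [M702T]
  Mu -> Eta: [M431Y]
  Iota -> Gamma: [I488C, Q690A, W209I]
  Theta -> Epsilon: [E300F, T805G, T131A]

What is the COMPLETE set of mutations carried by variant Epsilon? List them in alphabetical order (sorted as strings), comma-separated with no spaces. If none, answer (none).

Answer: E300F,K305A,M297W,P399R,S464R,T131A,T805G

Derivation:
At Kappa: gained [] -> total []
At Zeta: gained ['P399R'] -> total ['P399R']
At Mu: gained ['M297W'] -> total ['M297W', 'P399R']
At Theta: gained ['S464R', 'K305A'] -> total ['K305A', 'M297W', 'P399R', 'S464R']
At Epsilon: gained ['E300F', 'T805G', 'T131A'] -> total ['E300F', 'K305A', 'M297W', 'P399R', 'S464R', 'T131A', 'T805G']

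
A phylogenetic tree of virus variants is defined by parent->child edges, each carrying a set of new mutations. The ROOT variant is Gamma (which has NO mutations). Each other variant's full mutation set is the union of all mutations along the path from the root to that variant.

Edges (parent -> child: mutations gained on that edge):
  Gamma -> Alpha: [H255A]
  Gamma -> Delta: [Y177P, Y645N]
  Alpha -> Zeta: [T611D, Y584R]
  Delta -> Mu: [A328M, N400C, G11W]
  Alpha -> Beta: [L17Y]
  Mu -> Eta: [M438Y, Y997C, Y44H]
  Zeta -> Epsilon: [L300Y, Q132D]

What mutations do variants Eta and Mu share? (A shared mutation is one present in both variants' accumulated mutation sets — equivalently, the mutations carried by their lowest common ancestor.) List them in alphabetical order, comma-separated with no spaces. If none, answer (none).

Answer: A328M,G11W,N400C,Y177P,Y645N

Derivation:
Accumulating mutations along path to Eta:
  At Gamma: gained [] -> total []
  At Delta: gained ['Y177P', 'Y645N'] -> total ['Y177P', 'Y645N']
  At Mu: gained ['A328M', 'N400C', 'G11W'] -> total ['A328M', 'G11W', 'N400C', 'Y177P', 'Y645N']
  At Eta: gained ['M438Y', 'Y997C', 'Y44H'] -> total ['A328M', 'G11W', 'M438Y', 'N400C', 'Y177P', 'Y44H', 'Y645N', 'Y997C']
Mutations(Eta) = ['A328M', 'G11W', 'M438Y', 'N400C', 'Y177P', 'Y44H', 'Y645N', 'Y997C']
Accumulating mutations along path to Mu:
  At Gamma: gained [] -> total []
  At Delta: gained ['Y177P', 'Y645N'] -> total ['Y177P', 'Y645N']
  At Mu: gained ['A328M', 'N400C', 'G11W'] -> total ['A328M', 'G11W', 'N400C', 'Y177P', 'Y645N']
Mutations(Mu) = ['A328M', 'G11W', 'N400C', 'Y177P', 'Y645N']
Intersection: ['A328M', 'G11W', 'M438Y', 'N400C', 'Y177P', 'Y44H', 'Y645N', 'Y997C'] ∩ ['A328M', 'G11W', 'N400C', 'Y177P', 'Y645N'] = ['A328M', 'G11W', 'N400C', 'Y177P', 'Y645N']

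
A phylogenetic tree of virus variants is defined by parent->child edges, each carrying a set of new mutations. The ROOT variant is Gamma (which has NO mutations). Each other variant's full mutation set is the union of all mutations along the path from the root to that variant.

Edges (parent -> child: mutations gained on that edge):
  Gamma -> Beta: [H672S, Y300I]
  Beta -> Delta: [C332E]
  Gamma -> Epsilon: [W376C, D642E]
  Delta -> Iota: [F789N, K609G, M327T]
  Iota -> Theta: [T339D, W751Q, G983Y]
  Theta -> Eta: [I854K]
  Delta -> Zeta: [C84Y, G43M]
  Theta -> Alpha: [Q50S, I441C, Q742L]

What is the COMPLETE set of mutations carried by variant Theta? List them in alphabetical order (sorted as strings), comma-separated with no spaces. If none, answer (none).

Answer: C332E,F789N,G983Y,H672S,K609G,M327T,T339D,W751Q,Y300I

Derivation:
At Gamma: gained [] -> total []
At Beta: gained ['H672S', 'Y300I'] -> total ['H672S', 'Y300I']
At Delta: gained ['C332E'] -> total ['C332E', 'H672S', 'Y300I']
At Iota: gained ['F789N', 'K609G', 'M327T'] -> total ['C332E', 'F789N', 'H672S', 'K609G', 'M327T', 'Y300I']
At Theta: gained ['T339D', 'W751Q', 'G983Y'] -> total ['C332E', 'F789N', 'G983Y', 'H672S', 'K609G', 'M327T', 'T339D', 'W751Q', 'Y300I']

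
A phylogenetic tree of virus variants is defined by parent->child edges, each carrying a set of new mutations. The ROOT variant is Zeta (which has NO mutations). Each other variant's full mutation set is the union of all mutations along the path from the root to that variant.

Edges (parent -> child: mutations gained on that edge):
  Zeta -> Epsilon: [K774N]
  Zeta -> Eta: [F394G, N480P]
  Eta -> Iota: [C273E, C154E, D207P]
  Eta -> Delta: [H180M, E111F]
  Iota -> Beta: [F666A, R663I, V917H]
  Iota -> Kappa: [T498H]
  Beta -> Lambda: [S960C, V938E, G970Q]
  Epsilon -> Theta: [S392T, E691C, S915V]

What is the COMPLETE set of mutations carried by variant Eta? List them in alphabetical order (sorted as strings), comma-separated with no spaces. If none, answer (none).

At Zeta: gained [] -> total []
At Eta: gained ['F394G', 'N480P'] -> total ['F394G', 'N480P']

Answer: F394G,N480P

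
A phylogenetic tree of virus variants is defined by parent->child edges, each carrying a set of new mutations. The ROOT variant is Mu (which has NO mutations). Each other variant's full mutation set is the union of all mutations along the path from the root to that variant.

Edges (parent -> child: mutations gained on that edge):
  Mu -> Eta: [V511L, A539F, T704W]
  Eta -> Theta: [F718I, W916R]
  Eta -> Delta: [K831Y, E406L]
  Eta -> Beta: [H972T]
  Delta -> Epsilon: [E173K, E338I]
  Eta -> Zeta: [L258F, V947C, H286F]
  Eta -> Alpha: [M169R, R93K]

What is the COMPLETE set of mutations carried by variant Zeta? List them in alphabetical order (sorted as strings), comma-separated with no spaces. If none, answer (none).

At Mu: gained [] -> total []
At Eta: gained ['V511L', 'A539F', 'T704W'] -> total ['A539F', 'T704W', 'V511L']
At Zeta: gained ['L258F', 'V947C', 'H286F'] -> total ['A539F', 'H286F', 'L258F', 'T704W', 'V511L', 'V947C']

Answer: A539F,H286F,L258F,T704W,V511L,V947C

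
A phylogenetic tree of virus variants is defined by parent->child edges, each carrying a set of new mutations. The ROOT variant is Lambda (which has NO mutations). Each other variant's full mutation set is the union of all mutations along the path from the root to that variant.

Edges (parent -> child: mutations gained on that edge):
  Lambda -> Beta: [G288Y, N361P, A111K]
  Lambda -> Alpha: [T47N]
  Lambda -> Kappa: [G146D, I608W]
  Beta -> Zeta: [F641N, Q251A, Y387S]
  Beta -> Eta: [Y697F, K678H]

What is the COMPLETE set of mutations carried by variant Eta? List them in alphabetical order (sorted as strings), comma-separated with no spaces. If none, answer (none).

Answer: A111K,G288Y,K678H,N361P,Y697F

Derivation:
At Lambda: gained [] -> total []
At Beta: gained ['G288Y', 'N361P', 'A111K'] -> total ['A111K', 'G288Y', 'N361P']
At Eta: gained ['Y697F', 'K678H'] -> total ['A111K', 'G288Y', 'K678H', 'N361P', 'Y697F']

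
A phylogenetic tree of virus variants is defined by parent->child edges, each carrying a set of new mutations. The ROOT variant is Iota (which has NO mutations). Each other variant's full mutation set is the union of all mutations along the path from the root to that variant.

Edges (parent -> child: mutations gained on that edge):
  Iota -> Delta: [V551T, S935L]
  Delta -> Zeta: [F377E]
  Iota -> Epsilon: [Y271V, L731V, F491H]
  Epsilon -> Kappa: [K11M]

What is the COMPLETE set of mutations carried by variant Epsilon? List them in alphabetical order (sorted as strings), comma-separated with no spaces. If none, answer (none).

Answer: F491H,L731V,Y271V

Derivation:
At Iota: gained [] -> total []
At Epsilon: gained ['Y271V', 'L731V', 'F491H'] -> total ['F491H', 'L731V', 'Y271V']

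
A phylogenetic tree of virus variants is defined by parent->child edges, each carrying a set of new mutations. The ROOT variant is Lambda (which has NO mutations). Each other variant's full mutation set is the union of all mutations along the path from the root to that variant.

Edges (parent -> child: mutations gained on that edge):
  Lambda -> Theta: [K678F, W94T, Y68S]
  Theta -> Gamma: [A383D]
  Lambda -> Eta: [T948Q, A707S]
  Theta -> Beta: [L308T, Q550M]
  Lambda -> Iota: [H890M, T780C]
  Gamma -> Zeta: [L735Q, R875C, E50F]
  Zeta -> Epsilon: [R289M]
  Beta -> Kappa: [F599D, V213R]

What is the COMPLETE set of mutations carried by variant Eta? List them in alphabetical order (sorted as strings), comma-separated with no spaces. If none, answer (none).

Answer: A707S,T948Q

Derivation:
At Lambda: gained [] -> total []
At Eta: gained ['T948Q', 'A707S'] -> total ['A707S', 'T948Q']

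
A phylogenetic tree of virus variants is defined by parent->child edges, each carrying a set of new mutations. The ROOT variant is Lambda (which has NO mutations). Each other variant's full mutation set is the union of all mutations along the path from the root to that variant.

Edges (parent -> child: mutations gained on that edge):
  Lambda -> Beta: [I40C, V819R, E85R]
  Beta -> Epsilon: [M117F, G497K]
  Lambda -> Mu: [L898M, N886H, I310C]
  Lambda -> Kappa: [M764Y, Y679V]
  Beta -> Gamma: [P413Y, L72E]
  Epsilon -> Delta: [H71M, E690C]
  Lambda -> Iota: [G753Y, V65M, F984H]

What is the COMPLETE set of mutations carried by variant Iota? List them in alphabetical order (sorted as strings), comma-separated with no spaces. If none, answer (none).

At Lambda: gained [] -> total []
At Iota: gained ['G753Y', 'V65M', 'F984H'] -> total ['F984H', 'G753Y', 'V65M']

Answer: F984H,G753Y,V65M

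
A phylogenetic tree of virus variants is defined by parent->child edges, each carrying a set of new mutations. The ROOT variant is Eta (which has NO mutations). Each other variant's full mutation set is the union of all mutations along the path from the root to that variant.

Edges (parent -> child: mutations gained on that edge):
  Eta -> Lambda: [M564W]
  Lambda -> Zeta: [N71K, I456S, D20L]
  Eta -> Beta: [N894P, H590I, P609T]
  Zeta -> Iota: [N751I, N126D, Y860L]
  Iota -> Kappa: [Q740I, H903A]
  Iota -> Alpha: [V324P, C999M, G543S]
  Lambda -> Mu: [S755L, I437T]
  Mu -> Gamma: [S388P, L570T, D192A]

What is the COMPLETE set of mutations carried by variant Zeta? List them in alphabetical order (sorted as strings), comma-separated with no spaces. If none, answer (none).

Answer: D20L,I456S,M564W,N71K

Derivation:
At Eta: gained [] -> total []
At Lambda: gained ['M564W'] -> total ['M564W']
At Zeta: gained ['N71K', 'I456S', 'D20L'] -> total ['D20L', 'I456S', 'M564W', 'N71K']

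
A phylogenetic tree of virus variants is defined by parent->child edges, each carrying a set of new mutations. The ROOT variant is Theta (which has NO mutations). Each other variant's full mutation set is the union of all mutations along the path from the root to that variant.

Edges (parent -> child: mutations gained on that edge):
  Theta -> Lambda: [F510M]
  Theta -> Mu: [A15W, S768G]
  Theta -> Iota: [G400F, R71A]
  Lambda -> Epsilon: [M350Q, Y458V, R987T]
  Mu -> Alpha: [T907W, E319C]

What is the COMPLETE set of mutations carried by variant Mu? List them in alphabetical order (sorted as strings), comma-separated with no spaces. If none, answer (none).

At Theta: gained [] -> total []
At Mu: gained ['A15W', 'S768G'] -> total ['A15W', 'S768G']

Answer: A15W,S768G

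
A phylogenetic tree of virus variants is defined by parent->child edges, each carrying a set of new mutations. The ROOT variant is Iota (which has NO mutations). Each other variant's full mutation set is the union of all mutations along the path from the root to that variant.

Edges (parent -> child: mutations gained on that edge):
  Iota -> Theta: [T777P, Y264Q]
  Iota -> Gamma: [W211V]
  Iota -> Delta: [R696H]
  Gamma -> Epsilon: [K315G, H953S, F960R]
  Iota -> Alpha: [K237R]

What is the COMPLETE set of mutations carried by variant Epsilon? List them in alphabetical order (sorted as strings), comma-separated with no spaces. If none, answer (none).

At Iota: gained [] -> total []
At Gamma: gained ['W211V'] -> total ['W211V']
At Epsilon: gained ['K315G', 'H953S', 'F960R'] -> total ['F960R', 'H953S', 'K315G', 'W211V']

Answer: F960R,H953S,K315G,W211V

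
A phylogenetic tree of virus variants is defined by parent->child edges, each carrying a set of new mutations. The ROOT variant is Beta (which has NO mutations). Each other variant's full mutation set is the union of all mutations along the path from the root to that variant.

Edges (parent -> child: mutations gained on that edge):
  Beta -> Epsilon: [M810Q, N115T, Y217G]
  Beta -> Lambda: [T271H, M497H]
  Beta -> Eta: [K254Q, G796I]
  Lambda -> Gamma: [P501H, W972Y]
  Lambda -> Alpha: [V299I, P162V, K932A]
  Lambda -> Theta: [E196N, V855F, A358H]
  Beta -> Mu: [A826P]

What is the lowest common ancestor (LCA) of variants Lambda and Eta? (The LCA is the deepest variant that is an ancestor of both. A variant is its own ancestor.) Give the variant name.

Answer: Beta

Derivation:
Path from root to Lambda: Beta -> Lambda
  ancestors of Lambda: {Beta, Lambda}
Path from root to Eta: Beta -> Eta
  ancestors of Eta: {Beta, Eta}
Common ancestors: {Beta}
Walk up from Eta: Eta (not in ancestors of Lambda), Beta (in ancestors of Lambda)
Deepest common ancestor (LCA) = Beta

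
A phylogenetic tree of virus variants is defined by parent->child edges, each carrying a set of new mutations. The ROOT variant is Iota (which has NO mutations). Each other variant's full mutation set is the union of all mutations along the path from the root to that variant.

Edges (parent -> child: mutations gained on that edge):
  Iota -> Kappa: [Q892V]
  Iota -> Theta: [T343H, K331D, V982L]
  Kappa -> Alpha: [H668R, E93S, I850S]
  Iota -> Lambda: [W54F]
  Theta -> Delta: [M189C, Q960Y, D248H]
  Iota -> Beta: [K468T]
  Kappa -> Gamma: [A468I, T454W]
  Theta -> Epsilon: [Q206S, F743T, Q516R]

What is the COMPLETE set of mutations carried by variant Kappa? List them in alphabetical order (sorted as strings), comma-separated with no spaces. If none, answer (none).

At Iota: gained [] -> total []
At Kappa: gained ['Q892V'] -> total ['Q892V']

Answer: Q892V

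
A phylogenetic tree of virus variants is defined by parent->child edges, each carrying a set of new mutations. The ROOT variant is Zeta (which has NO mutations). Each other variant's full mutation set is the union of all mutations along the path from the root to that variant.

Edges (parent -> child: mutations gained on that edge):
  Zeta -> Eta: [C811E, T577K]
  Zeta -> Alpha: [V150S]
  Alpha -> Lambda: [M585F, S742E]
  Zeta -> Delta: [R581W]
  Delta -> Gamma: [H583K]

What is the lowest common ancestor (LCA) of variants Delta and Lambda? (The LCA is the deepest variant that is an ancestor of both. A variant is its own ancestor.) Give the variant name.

Answer: Zeta

Derivation:
Path from root to Delta: Zeta -> Delta
  ancestors of Delta: {Zeta, Delta}
Path from root to Lambda: Zeta -> Alpha -> Lambda
  ancestors of Lambda: {Zeta, Alpha, Lambda}
Common ancestors: {Zeta}
Walk up from Lambda: Lambda (not in ancestors of Delta), Alpha (not in ancestors of Delta), Zeta (in ancestors of Delta)
Deepest common ancestor (LCA) = Zeta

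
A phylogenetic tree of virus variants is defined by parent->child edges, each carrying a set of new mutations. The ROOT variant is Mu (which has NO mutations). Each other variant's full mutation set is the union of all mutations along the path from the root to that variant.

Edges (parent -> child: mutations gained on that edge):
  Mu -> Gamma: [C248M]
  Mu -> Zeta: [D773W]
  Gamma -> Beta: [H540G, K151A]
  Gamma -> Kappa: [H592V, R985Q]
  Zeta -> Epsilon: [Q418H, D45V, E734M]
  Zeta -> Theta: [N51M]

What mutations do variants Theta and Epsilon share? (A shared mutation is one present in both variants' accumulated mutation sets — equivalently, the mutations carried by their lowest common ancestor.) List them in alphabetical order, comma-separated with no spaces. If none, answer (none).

Accumulating mutations along path to Theta:
  At Mu: gained [] -> total []
  At Zeta: gained ['D773W'] -> total ['D773W']
  At Theta: gained ['N51M'] -> total ['D773W', 'N51M']
Mutations(Theta) = ['D773W', 'N51M']
Accumulating mutations along path to Epsilon:
  At Mu: gained [] -> total []
  At Zeta: gained ['D773W'] -> total ['D773W']
  At Epsilon: gained ['Q418H', 'D45V', 'E734M'] -> total ['D45V', 'D773W', 'E734M', 'Q418H']
Mutations(Epsilon) = ['D45V', 'D773W', 'E734M', 'Q418H']
Intersection: ['D773W', 'N51M'] ∩ ['D45V', 'D773W', 'E734M', 'Q418H'] = ['D773W']

Answer: D773W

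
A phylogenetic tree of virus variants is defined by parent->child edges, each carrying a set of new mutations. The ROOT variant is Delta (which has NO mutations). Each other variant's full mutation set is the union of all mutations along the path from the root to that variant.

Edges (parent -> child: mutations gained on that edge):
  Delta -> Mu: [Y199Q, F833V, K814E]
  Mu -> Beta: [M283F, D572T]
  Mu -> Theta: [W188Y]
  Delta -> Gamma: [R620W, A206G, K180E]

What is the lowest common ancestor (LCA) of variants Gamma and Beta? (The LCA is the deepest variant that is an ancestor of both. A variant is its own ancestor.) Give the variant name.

Path from root to Gamma: Delta -> Gamma
  ancestors of Gamma: {Delta, Gamma}
Path from root to Beta: Delta -> Mu -> Beta
  ancestors of Beta: {Delta, Mu, Beta}
Common ancestors: {Delta}
Walk up from Beta: Beta (not in ancestors of Gamma), Mu (not in ancestors of Gamma), Delta (in ancestors of Gamma)
Deepest common ancestor (LCA) = Delta

Answer: Delta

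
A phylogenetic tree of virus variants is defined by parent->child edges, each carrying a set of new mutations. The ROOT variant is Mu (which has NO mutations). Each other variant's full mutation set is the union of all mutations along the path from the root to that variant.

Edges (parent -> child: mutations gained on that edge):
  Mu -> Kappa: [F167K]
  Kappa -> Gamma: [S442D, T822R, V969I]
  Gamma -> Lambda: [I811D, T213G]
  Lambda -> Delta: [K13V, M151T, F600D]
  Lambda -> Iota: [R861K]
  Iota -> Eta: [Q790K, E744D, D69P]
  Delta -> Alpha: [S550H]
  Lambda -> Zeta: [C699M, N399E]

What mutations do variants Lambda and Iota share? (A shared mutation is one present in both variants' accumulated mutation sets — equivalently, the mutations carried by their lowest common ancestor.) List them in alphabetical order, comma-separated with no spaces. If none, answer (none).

Accumulating mutations along path to Lambda:
  At Mu: gained [] -> total []
  At Kappa: gained ['F167K'] -> total ['F167K']
  At Gamma: gained ['S442D', 'T822R', 'V969I'] -> total ['F167K', 'S442D', 'T822R', 'V969I']
  At Lambda: gained ['I811D', 'T213G'] -> total ['F167K', 'I811D', 'S442D', 'T213G', 'T822R', 'V969I']
Mutations(Lambda) = ['F167K', 'I811D', 'S442D', 'T213G', 'T822R', 'V969I']
Accumulating mutations along path to Iota:
  At Mu: gained [] -> total []
  At Kappa: gained ['F167K'] -> total ['F167K']
  At Gamma: gained ['S442D', 'T822R', 'V969I'] -> total ['F167K', 'S442D', 'T822R', 'V969I']
  At Lambda: gained ['I811D', 'T213G'] -> total ['F167K', 'I811D', 'S442D', 'T213G', 'T822R', 'V969I']
  At Iota: gained ['R861K'] -> total ['F167K', 'I811D', 'R861K', 'S442D', 'T213G', 'T822R', 'V969I']
Mutations(Iota) = ['F167K', 'I811D', 'R861K', 'S442D', 'T213G', 'T822R', 'V969I']
Intersection: ['F167K', 'I811D', 'S442D', 'T213G', 'T822R', 'V969I'] ∩ ['F167K', 'I811D', 'R861K', 'S442D', 'T213G', 'T822R', 'V969I'] = ['F167K', 'I811D', 'S442D', 'T213G', 'T822R', 'V969I']

Answer: F167K,I811D,S442D,T213G,T822R,V969I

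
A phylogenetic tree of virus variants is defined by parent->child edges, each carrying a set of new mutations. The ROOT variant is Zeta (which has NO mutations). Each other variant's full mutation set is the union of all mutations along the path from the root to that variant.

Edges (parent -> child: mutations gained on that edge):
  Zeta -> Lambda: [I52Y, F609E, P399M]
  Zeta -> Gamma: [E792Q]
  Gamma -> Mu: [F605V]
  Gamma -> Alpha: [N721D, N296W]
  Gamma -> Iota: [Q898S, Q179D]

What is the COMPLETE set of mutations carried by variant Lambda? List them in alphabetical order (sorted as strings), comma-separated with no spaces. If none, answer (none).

At Zeta: gained [] -> total []
At Lambda: gained ['I52Y', 'F609E', 'P399M'] -> total ['F609E', 'I52Y', 'P399M']

Answer: F609E,I52Y,P399M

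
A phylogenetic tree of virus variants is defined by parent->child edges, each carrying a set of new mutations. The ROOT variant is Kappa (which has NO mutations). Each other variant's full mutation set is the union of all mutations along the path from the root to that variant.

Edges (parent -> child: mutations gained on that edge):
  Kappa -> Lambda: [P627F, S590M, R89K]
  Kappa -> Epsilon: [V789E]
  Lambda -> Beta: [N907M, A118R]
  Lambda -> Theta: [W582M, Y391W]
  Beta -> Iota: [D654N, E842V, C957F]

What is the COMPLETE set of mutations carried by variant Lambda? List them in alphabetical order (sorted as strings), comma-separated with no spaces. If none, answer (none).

Answer: P627F,R89K,S590M

Derivation:
At Kappa: gained [] -> total []
At Lambda: gained ['P627F', 'S590M', 'R89K'] -> total ['P627F', 'R89K', 'S590M']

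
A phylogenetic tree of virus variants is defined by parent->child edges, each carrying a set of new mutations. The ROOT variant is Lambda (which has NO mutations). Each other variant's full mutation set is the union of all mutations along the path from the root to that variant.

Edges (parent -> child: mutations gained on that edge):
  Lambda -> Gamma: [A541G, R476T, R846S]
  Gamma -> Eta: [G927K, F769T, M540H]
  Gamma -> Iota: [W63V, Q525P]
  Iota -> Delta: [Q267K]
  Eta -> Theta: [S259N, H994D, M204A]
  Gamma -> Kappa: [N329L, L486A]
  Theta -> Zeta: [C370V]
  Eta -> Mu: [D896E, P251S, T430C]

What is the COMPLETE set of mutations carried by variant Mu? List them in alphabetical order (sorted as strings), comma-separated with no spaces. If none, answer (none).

Answer: A541G,D896E,F769T,G927K,M540H,P251S,R476T,R846S,T430C

Derivation:
At Lambda: gained [] -> total []
At Gamma: gained ['A541G', 'R476T', 'R846S'] -> total ['A541G', 'R476T', 'R846S']
At Eta: gained ['G927K', 'F769T', 'M540H'] -> total ['A541G', 'F769T', 'G927K', 'M540H', 'R476T', 'R846S']
At Mu: gained ['D896E', 'P251S', 'T430C'] -> total ['A541G', 'D896E', 'F769T', 'G927K', 'M540H', 'P251S', 'R476T', 'R846S', 'T430C']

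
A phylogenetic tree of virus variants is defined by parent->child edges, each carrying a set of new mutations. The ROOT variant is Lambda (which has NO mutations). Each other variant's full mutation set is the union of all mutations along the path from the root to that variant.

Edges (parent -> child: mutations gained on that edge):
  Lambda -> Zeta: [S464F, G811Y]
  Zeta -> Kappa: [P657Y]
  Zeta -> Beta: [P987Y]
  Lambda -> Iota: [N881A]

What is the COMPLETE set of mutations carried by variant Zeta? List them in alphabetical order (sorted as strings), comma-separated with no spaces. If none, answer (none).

Answer: G811Y,S464F

Derivation:
At Lambda: gained [] -> total []
At Zeta: gained ['S464F', 'G811Y'] -> total ['G811Y', 'S464F']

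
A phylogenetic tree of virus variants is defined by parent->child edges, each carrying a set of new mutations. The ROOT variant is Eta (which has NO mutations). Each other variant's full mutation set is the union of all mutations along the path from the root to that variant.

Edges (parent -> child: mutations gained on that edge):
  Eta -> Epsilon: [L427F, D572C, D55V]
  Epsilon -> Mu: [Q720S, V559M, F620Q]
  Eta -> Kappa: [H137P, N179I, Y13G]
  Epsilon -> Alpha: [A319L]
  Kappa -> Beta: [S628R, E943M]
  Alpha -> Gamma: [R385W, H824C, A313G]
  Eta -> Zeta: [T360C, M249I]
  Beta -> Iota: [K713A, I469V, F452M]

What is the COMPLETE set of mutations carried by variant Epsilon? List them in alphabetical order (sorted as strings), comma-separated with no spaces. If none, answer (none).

Answer: D55V,D572C,L427F

Derivation:
At Eta: gained [] -> total []
At Epsilon: gained ['L427F', 'D572C', 'D55V'] -> total ['D55V', 'D572C', 'L427F']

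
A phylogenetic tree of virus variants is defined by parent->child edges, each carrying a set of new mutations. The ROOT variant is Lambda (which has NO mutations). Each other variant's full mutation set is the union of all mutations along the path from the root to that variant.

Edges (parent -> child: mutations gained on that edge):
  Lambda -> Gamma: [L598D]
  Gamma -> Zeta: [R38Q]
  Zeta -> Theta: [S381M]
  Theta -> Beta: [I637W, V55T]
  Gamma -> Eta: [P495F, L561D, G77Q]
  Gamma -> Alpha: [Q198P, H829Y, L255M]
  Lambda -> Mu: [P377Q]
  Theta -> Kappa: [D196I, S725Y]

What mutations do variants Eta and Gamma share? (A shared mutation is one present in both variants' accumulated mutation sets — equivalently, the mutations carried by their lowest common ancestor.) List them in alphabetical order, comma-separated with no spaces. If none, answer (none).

Accumulating mutations along path to Eta:
  At Lambda: gained [] -> total []
  At Gamma: gained ['L598D'] -> total ['L598D']
  At Eta: gained ['P495F', 'L561D', 'G77Q'] -> total ['G77Q', 'L561D', 'L598D', 'P495F']
Mutations(Eta) = ['G77Q', 'L561D', 'L598D', 'P495F']
Accumulating mutations along path to Gamma:
  At Lambda: gained [] -> total []
  At Gamma: gained ['L598D'] -> total ['L598D']
Mutations(Gamma) = ['L598D']
Intersection: ['G77Q', 'L561D', 'L598D', 'P495F'] ∩ ['L598D'] = ['L598D']

Answer: L598D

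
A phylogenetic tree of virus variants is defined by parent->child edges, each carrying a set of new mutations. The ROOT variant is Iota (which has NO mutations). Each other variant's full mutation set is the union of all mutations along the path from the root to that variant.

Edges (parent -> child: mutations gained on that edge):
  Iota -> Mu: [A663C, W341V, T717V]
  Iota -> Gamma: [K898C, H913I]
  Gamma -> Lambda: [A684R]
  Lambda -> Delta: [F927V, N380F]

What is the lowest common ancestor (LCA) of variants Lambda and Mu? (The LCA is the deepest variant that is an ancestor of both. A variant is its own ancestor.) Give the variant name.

Path from root to Lambda: Iota -> Gamma -> Lambda
  ancestors of Lambda: {Iota, Gamma, Lambda}
Path from root to Mu: Iota -> Mu
  ancestors of Mu: {Iota, Mu}
Common ancestors: {Iota}
Walk up from Mu: Mu (not in ancestors of Lambda), Iota (in ancestors of Lambda)
Deepest common ancestor (LCA) = Iota

Answer: Iota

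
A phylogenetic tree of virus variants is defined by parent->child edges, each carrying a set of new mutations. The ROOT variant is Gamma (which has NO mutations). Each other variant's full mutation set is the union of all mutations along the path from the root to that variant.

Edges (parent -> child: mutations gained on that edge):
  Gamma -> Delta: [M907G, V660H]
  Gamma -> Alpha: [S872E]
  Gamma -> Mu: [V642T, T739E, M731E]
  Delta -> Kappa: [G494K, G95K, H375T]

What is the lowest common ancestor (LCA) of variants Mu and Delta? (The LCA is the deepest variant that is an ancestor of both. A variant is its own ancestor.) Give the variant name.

Path from root to Mu: Gamma -> Mu
  ancestors of Mu: {Gamma, Mu}
Path from root to Delta: Gamma -> Delta
  ancestors of Delta: {Gamma, Delta}
Common ancestors: {Gamma}
Walk up from Delta: Delta (not in ancestors of Mu), Gamma (in ancestors of Mu)
Deepest common ancestor (LCA) = Gamma

Answer: Gamma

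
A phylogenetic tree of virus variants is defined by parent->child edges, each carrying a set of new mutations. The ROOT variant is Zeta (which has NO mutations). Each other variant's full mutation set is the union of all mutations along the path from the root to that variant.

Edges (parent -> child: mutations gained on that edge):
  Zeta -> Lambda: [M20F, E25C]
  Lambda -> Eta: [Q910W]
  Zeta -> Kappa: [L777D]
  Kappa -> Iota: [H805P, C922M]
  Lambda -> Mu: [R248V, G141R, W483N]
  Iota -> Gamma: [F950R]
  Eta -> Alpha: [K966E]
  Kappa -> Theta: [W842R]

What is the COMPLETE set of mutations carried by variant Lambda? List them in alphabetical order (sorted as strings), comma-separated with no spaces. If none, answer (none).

Answer: E25C,M20F

Derivation:
At Zeta: gained [] -> total []
At Lambda: gained ['M20F', 'E25C'] -> total ['E25C', 'M20F']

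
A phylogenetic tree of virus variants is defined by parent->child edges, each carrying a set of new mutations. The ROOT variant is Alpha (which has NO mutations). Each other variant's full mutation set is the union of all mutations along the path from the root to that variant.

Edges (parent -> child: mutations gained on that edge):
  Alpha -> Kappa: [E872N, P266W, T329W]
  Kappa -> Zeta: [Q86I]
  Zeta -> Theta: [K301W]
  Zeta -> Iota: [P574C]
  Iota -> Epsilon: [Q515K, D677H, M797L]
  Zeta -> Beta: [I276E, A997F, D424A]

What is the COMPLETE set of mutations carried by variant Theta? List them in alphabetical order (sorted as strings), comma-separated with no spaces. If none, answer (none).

Answer: E872N,K301W,P266W,Q86I,T329W

Derivation:
At Alpha: gained [] -> total []
At Kappa: gained ['E872N', 'P266W', 'T329W'] -> total ['E872N', 'P266W', 'T329W']
At Zeta: gained ['Q86I'] -> total ['E872N', 'P266W', 'Q86I', 'T329W']
At Theta: gained ['K301W'] -> total ['E872N', 'K301W', 'P266W', 'Q86I', 'T329W']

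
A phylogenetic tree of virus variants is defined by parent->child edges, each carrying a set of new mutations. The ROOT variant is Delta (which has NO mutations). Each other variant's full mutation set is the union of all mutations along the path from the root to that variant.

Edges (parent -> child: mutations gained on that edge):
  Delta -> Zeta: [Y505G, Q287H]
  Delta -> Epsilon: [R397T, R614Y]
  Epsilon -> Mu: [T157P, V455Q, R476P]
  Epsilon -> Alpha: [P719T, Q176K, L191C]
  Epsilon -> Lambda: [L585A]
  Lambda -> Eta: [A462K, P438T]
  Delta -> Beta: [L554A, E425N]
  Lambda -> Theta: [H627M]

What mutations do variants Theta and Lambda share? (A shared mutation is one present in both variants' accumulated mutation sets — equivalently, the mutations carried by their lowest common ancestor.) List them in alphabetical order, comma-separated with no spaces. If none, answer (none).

Accumulating mutations along path to Theta:
  At Delta: gained [] -> total []
  At Epsilon: gained ['R397T', 'R614Y'] -> total ['R397T', 'R614Y']
  At Lambda: gained ['L585A'] -> total ['L585A', 'R397T', 'R614Y']
  At Theta: gained ['H627M'] -> total ['H627M', 'L585A', 'R397T', 'R614Y']
Mutations(Theta) = ['H627M', 'L585A', 'R397T', 'R614Y']
Accumulating mutations along path to Lambda:
  At Delta: gained [] -> total []
  At Epsilon: gained ['R397T', 'R614Y'] -> total ['R397T', 'R614Y']
  At Lambda: gained ['L585A'] -> total ['L585A', 'R397T', 'R614Y']
Mutations(Lambda) = ['L585A', 'R397T', 'R614Y']
Intersection: ['H627M', 'L585A', 'R397T', 'R614Y'] ∩ ['L585A', 'R397T', 'R614Y'] = ['L585A', 'R397T', 'R614Y']

Answer: L585A,R397T,R614Y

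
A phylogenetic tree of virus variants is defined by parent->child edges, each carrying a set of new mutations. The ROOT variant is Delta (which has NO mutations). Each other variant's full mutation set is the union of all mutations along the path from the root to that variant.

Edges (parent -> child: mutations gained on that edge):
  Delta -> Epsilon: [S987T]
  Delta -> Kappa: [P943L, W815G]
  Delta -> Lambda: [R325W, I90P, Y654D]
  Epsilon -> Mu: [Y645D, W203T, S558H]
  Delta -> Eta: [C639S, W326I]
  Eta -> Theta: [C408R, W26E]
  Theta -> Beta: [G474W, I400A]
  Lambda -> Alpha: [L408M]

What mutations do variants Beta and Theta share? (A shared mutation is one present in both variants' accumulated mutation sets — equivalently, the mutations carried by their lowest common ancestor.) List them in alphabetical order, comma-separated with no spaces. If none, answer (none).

Accumulating mutations along path to Beta:
  At Delta: gained [] -> total []
  At Eta: gained ['C639S', 'W326I'] -> total ['C639S', 'W326I']
  At Theta: gained ['C408R', 'W26E'] -> total ['C408R', 'C639S', 'W26E', 'W326I']
  At Beta: gained ['G474W', 'I400A'] -> total ['C408R', 'C639S', 'G474W', 'I400A', 'W26E', 'W326I']
Mutations(Beta) = ['C408R', 'C639S', 'G474W', 'I400A', 'W26E', 'W326I']
Accumulating mutations along path to Theta:
  At Delta: gained [] -> total []
  At Eta: gained ['C639S', 'W326I'] -> total ['C639S', 'W326I']
  At Theta: gained ['C408R', 'W26E'] -> total ['C408R', 'C639S', 'W26E', 'W326I']
Mutations(Theta) = ['C408R', 'C639S', 'W26E', 'W326I']
Intersection: ['C408R', 'C639S', 'G474W', 'I400A', 'W26E', 'W326I'] ∩ ['C408R', 'C639S', 'W26E', 'W326I'] = ['C408R', 'C639S', 'W26E', 'W326I']

Answer: C408R,C639S,W26E,W326I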